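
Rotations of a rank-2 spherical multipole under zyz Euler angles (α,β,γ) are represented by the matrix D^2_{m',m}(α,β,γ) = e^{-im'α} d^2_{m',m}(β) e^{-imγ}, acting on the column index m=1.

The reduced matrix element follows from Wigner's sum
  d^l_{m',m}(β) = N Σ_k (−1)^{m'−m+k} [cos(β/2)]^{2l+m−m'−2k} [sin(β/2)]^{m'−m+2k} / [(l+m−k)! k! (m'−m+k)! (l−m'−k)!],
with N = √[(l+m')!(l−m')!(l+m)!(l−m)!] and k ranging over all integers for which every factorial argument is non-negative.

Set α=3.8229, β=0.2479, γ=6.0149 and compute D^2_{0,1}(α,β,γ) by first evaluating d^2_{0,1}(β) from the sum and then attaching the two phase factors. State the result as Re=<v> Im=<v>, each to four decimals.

Split into d^2_{0,1}(β=0.2479) × two z-phases.
With c≡cos(β/2)=0.992328 and s≡sin(β/2)=0.123633, N=[2·2·6·1]^{1/2}=4.898979
Admissible k: 1..2 (factorial args all ≥0)
  k=1: (−1)^0·4.8990/(2)·0.9923^3·0.1236^1 = +0.295921
  k=2: (−1)^1·4.8990/(2)·0.9923^1·0.1236^3 = -0.004593
d^2_{0,1}(0.2479) = +0.295921 -0.004593 = +0.291327
D = (+1.000000+0.000000i)·(+0.291327)·(+0.964227+0.265078i) = +0.280906+0.077225i

Re=0.2809 Im=0.0772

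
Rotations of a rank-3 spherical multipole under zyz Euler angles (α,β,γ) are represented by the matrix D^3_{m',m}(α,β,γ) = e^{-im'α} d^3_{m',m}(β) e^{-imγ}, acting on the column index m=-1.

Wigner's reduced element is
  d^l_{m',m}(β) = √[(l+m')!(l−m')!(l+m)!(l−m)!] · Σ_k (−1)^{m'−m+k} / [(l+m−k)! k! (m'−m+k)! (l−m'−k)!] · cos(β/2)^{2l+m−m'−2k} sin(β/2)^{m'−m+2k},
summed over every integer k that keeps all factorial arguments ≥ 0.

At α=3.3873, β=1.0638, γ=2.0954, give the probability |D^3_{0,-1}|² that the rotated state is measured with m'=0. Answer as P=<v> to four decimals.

First d^3_{0,-1}(β=1.0638), then the phase factors e^{-i(0)α} and e^{-i(-1)γ}:
c=cos(1.0638/2)=0.861845, s=sin(1.0638/2)=0.507172; N=√[6·6·2·24]=41.569219
k: max(0,(-1)−(0))=0 … min(3+(-1),3−(0))=2
  k=0: (−1)^1·41.5692/(12)·0.8618^5·0.5072^1 = -0.835394
  k=1: (−1)^2·41.5692/(4)·0.8618^3·0.5072^3 = +0.867890
  k=2: (−1)^3·41.5692/(12)·0.8618^1·0.5072^5 = -0.100183
d^3_{0,-1}(1.0638) = -0.835394 +0.867890 -0.100183 = -0.067688
|D^3_{0,-1}|² = |d^3_{0,-1}(β)|² = (-0.067688)² = 0.004582 (the z-rotation phases have unit modulus)

P=0.0046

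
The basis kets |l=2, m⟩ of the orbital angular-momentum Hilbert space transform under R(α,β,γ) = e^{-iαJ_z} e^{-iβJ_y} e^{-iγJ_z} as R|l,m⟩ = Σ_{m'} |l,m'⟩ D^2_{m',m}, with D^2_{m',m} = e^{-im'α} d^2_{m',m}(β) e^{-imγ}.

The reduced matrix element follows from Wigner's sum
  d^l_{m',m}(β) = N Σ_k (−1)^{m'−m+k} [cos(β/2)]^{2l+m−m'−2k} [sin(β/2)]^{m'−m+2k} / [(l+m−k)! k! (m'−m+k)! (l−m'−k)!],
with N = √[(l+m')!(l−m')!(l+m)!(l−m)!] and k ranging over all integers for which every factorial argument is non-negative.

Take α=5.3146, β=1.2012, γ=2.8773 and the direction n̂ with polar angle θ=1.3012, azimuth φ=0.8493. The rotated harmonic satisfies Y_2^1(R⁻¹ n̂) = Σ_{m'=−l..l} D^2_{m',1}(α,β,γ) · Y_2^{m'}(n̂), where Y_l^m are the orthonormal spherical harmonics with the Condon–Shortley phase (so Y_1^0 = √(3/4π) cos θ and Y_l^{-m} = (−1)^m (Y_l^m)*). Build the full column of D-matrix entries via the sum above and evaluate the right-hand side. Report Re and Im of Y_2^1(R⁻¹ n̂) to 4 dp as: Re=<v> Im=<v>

Re=0.0541 Im=-0.0778

Need the full column D^2_{m',1} for m'=−2..2 at α=5.3146, β=1.2012, γ=2.8773.
cos(β/2)=0.824997, sin(β/2)=0.565138
d^2_{-2,1}: single k=3 term ⇒ +0.297814;  D = +0.030349+0.296263i
d^2_{-1,1}: k∈[2..3] ⇒ +0.652130 -0.102004 = +0.550126;  D = -0.419234+0.356204i
d^2_{0,1}: k∈[1..2] ⇒ +0.777296 -0.364746 = +0.412550;  D = -0.398225-0.107769i
d^2_{1,1}: k∈[0..1] ⇒ +0.463243 -0.652130 = -0.188887;  D = +0.062620+0.178205i
d^2_{2,1}: single k=0 term ⇒ -0.634659;  D = -0.374248+0.512573i
Y_2^{m'}(θ=1.3012,φ=0.8493) and Σ D·Y over m':
  (+0.0303+0.2963i)·(-0.0457-0.3559i)  (-0.4192+0.3562i)·(+0.1310-0.1489i)  (-0.3982-0.1078i)·(-0.2483+0.0000i)  (+0.0626+0.1782i)·(-0.1310-0.1489i)  (-0.3742+0.5126i)·(-0.0457+0.3559i)
Y_2^1(R⁻¹ n̂) = +0.054060-0.077834i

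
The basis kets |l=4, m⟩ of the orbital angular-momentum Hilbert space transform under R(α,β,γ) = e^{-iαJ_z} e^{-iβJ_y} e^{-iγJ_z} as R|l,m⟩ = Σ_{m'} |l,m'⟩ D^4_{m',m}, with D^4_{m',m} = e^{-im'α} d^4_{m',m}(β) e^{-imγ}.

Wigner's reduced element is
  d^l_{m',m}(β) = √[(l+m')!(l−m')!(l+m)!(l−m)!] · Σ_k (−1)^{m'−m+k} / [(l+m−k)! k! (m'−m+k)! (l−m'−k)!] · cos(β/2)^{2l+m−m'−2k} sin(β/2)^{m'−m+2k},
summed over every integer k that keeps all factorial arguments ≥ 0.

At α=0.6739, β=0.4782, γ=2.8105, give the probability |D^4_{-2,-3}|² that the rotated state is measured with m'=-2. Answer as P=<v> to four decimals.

First d^4_{-2,-3}(β=0.4782), then the phase factors e^{-i(-2)α} and e^{-i(-3)γ}:
With c≡cos(β/2)=0.971552 and s≡sin(β/2)=0.236828, N=[2·720·1·5040]^{1/2}=2693.993318
The bounds max(0,m−m')=0 and min(l+m,l−m')=1 give 2 terms
  k=0: (−1)^1·2693.9933/(720)·0.9716^7·0.2368^1 = -0.724033
  k=1: (−1)^2·2693.9933/(240)·0.9716^5·0.2368^3 = +0.129067
d^4_{-2,-3}(0.4782) = -0.724033 +0.129067 = -0.594966
|D^4_{-2,-3}|² = |d^4_{-2,-3}(β)|² = (-0.594966)² = 0.353985 (the z-rotation phases have unit modulus)

P=0.3540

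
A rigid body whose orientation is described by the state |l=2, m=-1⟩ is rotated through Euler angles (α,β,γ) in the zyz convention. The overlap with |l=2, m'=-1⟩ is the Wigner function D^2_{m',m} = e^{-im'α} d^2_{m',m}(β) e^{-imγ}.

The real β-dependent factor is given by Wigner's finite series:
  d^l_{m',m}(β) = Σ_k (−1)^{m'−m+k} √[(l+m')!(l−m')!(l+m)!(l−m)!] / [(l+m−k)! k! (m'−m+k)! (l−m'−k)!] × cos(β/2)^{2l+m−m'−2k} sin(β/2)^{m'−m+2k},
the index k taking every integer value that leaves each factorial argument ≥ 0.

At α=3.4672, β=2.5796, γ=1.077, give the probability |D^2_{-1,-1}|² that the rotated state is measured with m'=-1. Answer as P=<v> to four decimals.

D^2_{-1,-1}(3.4672,2.5796,1.077) = e^{-i·-1·3.4672}·d^2_{-1,-1}(2.5796)·e^{-i·-1·1.077}. Compute d first:
With c≡cos(β/2)=0.277313 and s≡sin(β/2)=0.960780, N=[1·6·1·6]^{1/2}=6.000000
The bounds max(0,m−m')=0 and min(l+m,l−m')=1 give 2 terms
  k=0: (−1)^0·6.0000/(6)·0.2773^4·0.9608^0 = +0.005914
  k=1: (−1)^1·6.0000/(2)·0.2773^2·0.9608^2 = -0.212966
d^2_{-1,-1}(2.5796) = +0.005914 -0.212966 = -0.207052
|D^2_{-1,-1}|² = |d^2_{-1,-1}(β)|² = (-0.207052)² = 0.042870 (the z-rotation phases have unit modulus)

P=0.0429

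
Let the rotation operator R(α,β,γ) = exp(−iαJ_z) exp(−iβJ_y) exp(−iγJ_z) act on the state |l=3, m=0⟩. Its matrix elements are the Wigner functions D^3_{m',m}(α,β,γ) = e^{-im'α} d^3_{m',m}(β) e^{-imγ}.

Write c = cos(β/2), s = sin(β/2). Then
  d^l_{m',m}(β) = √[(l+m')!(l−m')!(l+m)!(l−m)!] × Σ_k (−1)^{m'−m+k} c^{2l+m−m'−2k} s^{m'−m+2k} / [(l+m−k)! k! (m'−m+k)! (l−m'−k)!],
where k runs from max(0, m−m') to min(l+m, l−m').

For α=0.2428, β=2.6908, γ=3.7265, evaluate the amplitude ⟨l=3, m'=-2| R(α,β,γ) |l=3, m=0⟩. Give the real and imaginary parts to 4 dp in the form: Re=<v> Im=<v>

D^3_{-2,0}(0.2428,2.6908,3.7265) = e^{-i·-2·0.2428}·d^3_{-2,0}(2.6908)·e^{-i·0·3.7265}. Compute d first:
Half-angle: c=0.223493, s=0.974706. N=√(1·120·6·6)=65.726707
Admissible k: 2..3 (factorial args all ≥0)
  k=2: (−1)^0·65.7267/(12)·0.2235^4·0.9747^2 = +0.012983
  k=3: (−1)^1·65.7267/(12)·0.2235^2·0.9747^4 = -0.246934
d^3_{-2,0}(2.6908) = +0.012983 -0.246934 = -0.233952
Attach z-rotation phases: D = e^{-i(-2)(0.2428)}·(-0.233952)·e^{-i(0)(3.7265)} = -0.206906-0.109194i

Re=-0.2069 Im=-0.1092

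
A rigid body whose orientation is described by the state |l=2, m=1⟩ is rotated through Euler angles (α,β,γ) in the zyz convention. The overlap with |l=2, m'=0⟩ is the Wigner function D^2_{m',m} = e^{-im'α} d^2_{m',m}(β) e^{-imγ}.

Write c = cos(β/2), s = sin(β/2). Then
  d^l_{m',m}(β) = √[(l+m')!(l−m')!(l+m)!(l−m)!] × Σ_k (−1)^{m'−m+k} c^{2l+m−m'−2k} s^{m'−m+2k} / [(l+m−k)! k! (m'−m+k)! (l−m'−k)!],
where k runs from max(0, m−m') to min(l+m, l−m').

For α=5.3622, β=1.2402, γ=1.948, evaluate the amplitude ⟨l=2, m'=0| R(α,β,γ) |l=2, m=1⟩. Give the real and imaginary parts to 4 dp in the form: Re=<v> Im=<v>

Re=-0.1385 Im=-0.3496

First d^2_{0,1}(β=1.2402), then the phase factors e^{-i(0)α} and e^{-i(1)γ}:
c=cos(1.2402/2)=0.813820, s=sin(1.2402/2)=0.581117; N=√[2·2·6·1]=4.898979
k∈{1,2} keeps every argument non-negative
  k=1: (−1)^0·4.8990/(2)·0.8138^3·0.5811^1 = +0.767228
  k=2: (−1)^1·4.8990/(2)·0.8138^1·0.5811^3 = -0.391196
d^2_{0,1}(1.2402) = +0.767228 -0.391196 = +0.376033
D = (+1.000000+0.000000i)·(+0.376033)·(-0.368322-0.929698i) = -0.138501-0.349597i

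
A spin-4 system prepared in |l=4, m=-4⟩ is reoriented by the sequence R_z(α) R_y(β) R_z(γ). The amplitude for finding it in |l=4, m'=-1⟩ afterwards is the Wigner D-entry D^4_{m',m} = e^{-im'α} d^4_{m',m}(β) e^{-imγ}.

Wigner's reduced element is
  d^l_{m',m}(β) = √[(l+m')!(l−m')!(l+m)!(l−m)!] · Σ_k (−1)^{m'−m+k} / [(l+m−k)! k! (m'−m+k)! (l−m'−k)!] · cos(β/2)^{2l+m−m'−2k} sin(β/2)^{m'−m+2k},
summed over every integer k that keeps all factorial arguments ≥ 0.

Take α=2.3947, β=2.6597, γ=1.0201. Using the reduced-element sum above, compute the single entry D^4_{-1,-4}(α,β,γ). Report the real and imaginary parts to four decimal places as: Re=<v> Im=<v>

D^4_{-1,-4}(2.3947,2.6597,1.0201) = e^{-i·-1·2.3947}·d^4_{-1,-4}(2.6597)·e^{-i·-4·1.0201}. Compute d first:
Half-angle: c=0.238622, s=0.971113. N=√(6·120·1·40320)=5387.986637
Admissible k: 0..0 (factorial args all ≥0)
  k=0: (−1)^3·5387.9866/(720)·0.2386^5·0.9711^3 = -0.005302
d^4_{-1,-4}(2.6597) = -0.005302
Attach z-rotation phases: D = e^{-i(-1)(2.3947)}·(-0.005302)·e^{-i(-4)(1.0201)} = -0.005205-0.001011i

Re=-0.0052 Im=-0.0010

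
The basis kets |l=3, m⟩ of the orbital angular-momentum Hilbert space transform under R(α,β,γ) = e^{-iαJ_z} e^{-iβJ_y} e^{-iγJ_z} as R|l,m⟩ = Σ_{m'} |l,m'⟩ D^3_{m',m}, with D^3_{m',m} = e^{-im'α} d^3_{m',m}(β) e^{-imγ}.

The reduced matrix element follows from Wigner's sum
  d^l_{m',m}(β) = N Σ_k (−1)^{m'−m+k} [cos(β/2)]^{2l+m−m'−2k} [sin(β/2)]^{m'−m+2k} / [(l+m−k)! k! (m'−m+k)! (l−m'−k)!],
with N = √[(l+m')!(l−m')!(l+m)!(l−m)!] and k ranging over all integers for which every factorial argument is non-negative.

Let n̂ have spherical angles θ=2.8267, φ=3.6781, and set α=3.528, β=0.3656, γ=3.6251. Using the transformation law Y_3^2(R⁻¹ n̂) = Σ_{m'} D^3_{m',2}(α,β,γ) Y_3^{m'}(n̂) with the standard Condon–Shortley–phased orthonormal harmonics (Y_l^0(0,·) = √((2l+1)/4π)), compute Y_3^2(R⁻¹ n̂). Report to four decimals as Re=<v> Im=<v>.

Re=-0.2140 Im=0.2290

Need the full column D^3_{m',2} for m'=−3..3 at α=3.528, β=0.3656, γ=3.6251.
cos(β/2)=0.983339, sin(β/2)=0.181784
d^3_{-3,2}: single k=5 term ⇒ +0.000478;  D = -0.000469-0.000091i
d^3_{-2,2}: k∈[4..5] ⇒ +0.005280 -0.000036 = +0.005243;  D = +0.005145-0.001012i
d^3_{-1,2}: k∈[3..4] ⇒ +0.036125 -0.000617 = +0.035507;  D = -0.029689+0.019477i
d^3_{0,2}: k∈[2..3] ⇒ +0.169232 -0.005783 = +0.163449;  D = +0.092799-0.134550i
d^3_{1,2}: k∈[1..2] ⇒ +0.528531 -0.036125 = +0.492406;  D = -0.106195+0.480818i
d^3_{2,2}: k∈[0..1] ⇒ +0.904104 -0.154487 = +0.749617;  D = -0.126108-0.738933i
d^3_{3,2}: single k=0 term ⇒ -0.409398;  D = -0.215883-0.347853i
Y_3^{m'}(θ=2.8267,φ=3.6781) and Σ D·Y over m':
  (-0.0005-0.0001i)·(+0.0005+0.0124i)  (+0.0051-0.0010i)·(-0.0445+0.0819i)  (-0.0297+0.0195i)·(-0.3029+0.1801i)  (+0.0928-0.1345i)·(-0.5395+0.0000i)  (-0.1062+0.4808i)·(+0.3029+0.1801i)  (-0.1261-0.7389i)·(-0.0445-0.0819i)  (-0.2159-0.3479i)·(-0.0005+0.0124i)
Y_3^2(R⁻¹ n̂) = -0.213980+0.229003i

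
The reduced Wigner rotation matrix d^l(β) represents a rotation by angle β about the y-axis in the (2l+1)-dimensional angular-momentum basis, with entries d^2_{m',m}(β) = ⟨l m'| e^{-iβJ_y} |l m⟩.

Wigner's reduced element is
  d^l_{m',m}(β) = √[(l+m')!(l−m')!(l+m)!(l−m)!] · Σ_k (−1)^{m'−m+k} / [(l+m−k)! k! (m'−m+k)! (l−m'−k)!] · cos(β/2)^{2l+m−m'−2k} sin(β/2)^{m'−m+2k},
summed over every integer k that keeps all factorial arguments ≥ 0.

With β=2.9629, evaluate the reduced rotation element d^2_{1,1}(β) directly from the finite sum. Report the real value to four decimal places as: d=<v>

d^2_{1,1}(β=2.9629) via Wigner's sum:
c=cos(2.9629/2)=0.089228, s=sin(2.9629/2)=0.996011; N=√[6·1·6·1]=6.000000
k: max(0,(1)−(1))=0 … min(2+(1),2−(1))=1
  k=0: (−1)^0·6.0000/(6)·0.0892^4·0.9960^0 = +0.000063
  k=1: (−1)^1·6.0000/(2)·0.0892^2·0.9960^2 = -0.023694
d^2_{1,1}(2.9629) = +0.000063 -0.023694 = -0.023631

d=-0.0236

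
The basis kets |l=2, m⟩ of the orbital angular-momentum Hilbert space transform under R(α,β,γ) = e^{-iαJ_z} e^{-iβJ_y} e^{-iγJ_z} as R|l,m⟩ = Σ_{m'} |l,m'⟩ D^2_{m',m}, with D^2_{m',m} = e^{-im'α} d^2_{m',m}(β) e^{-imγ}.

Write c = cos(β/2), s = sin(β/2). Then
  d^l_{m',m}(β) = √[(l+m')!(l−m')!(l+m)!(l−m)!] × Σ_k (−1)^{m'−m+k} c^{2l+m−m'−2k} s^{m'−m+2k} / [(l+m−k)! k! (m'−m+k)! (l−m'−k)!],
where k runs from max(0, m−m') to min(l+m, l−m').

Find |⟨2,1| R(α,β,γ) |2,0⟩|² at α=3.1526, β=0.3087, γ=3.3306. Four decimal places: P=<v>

D^2_{1,0}(3.1526,0.3087,3.3306) = e^{-i·1·3.1526}·d^2_{1,0}(0.3087)·e^{-i·0·3.3306}. Compute d first:
c=cos(0.3087/2)=0.988112, s=sin(0.3087/2)=0.153738; N=√[6·1·2·2]=4.898979
k: max(0,(0)−(1))=0 … min(2+(0),2−(1))=1
  k=0: (−1)^1·4.8990/(2)·0.9881^3·0.1537^1 = -0.363308
  k=1: (−1)^2·4.8990/(2)·0.9881^1·0.1537^3 = +0.008795
d^2_{1,0}(0.3087) = -0.363308 +0.008795 = -0.354513
|D^2_{1,0}|² = |d^2_{1,0}(β)|² = (-0.354513)² = 0.125679 (the z-rotation phases have unit modulus)

P=0.1257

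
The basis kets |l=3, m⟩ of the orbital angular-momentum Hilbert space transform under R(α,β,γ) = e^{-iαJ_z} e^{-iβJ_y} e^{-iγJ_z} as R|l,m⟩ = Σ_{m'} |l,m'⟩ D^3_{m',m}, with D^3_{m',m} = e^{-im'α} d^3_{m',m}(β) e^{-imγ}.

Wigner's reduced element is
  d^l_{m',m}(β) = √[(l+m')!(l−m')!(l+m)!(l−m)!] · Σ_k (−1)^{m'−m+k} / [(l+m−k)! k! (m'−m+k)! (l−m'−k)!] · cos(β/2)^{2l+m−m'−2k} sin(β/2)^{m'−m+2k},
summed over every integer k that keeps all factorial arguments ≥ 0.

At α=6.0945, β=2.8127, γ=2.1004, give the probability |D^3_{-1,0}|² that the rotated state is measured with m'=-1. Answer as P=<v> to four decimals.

P=0.2367

Split into d^3_{-1,0}(β=2.8127) × two z-phases.
c=cos(2.8127/2)=0.163706, s=sin(2.8127/2)=0.986509; N=√[2·24·6·6]=41.569219
k: max(0,(0)−(-1))=1 … min(3+(0),3−(-1))=3
  k=1: (−1)^0·41.5692/(12)·0.1637^5·0.9865^1 = +0.000402
  k=2: (−1)^1·41.5692/(4)·0.1637^3·0.9865^3 = -0.043773
  k=3: (−1)^2·41.5692/(12)·0.1637^1·0.9865^5 = +0.529860
d^3_{-1,0}(2.8127) = +0.000402 -0.043773 +0.529860 = +0.486488
|D^3_{-1,0}|² = |d^3_{-1,0}(β)|² = (+0.486488)² = 0.236671 (the z-rotation phases have unit modulus)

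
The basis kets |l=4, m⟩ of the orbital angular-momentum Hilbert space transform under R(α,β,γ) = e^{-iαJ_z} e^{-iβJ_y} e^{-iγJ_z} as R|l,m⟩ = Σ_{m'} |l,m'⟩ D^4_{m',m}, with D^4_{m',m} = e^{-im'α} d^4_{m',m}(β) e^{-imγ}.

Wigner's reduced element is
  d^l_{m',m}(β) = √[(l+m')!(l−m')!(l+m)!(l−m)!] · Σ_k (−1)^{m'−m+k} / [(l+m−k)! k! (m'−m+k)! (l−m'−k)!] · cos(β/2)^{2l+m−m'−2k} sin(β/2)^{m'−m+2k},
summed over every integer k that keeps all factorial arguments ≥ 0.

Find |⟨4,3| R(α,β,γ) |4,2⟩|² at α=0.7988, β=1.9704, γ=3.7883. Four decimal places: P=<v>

D^4_{3,2}(0.7988,1.9704,3.7883) = e^{-i·3·0.7988}·d^4_{3,2}(1.9704)·e^{-i·2·3.7883}. Compute d first:
c=cos(1.9704/2)=0.552696, s=sin(1.9704/2)=0.833383; N=√[5040·1·720·2]=2693.993318
k: max(0,(2)−(3))=0 … min(4+(2),4−(3))=1
  k=0: (−1)^1·2693.9933/(720)·0.5527^7·0.8334^1 = -0.049126
  k=1: (−1)^2·2693.9933/(240)·0.5527^5·0.8334^3 = +0.335083
d^4_{3,2}(1.9704) = -0.049126 +0.335083 = +0.285956
|D^4_{3,2}|² = |d^4_{3,2}(β)|² = (+0.285956)² = 0.081771 (the z-rotation phases have unit modulus)

P=0.0818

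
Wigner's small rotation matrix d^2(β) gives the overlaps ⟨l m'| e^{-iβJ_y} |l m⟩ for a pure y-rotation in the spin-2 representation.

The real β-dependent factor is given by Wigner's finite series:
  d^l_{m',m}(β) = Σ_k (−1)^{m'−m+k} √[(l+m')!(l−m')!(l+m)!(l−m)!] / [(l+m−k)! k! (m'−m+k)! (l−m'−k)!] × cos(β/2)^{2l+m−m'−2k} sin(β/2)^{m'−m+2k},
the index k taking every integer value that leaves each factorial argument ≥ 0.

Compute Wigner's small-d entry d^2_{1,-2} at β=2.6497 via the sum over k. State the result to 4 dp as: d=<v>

d^2_{1,-2}(β=2.6497) via Wigner's sum:
Half-angle: c=0.243474, s=0.969907. N=√(6·1·1·24)=12.000000
The bounds max(0,m−m')=0 and min(l+m,l−m')=0 give 1 term
  k=0: (−1)^3·12.0000/(6)·0.2435^1·0.9699^3 = -0.444297
d^2_{1,-2}(2.6497) = -0.444297

d=-0.4443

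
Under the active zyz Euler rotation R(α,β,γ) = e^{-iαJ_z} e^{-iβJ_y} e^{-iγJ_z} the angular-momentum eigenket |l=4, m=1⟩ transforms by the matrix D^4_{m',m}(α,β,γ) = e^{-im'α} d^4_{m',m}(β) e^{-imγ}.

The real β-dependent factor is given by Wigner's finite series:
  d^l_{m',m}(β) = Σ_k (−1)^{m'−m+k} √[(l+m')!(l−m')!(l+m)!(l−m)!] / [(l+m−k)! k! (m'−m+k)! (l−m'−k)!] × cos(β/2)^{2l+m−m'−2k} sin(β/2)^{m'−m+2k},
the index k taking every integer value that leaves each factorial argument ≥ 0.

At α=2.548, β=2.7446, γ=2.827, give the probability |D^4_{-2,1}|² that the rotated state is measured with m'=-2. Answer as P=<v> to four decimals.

P=0.3421

Split into d^4_{-2,1}(β=2.7446) × two z-phases.
With c≡cos(β/2)=0.197195 and s≡sin(β/2)=0.980364, N=[2·720·120·6]^{1/2}=1018.233765
The bounds max(0,m−m')=3 and min(l+m,l−m')=5 give 3 terms
  k=3: (−1)^0·1018.2338/(72)·0.1972^5·0.9804^3 = +0.003973
  k=4: (−1)^1·1018.2338/(48)·0.1972^3·0.9804^5 = -0.147311
  k=5: (−1)^2·1018.2338/(240)·0.1972^1·0.9804^7 = +0.728191
d^4_{-2,1}(2.7446) = +0.003973 -0.147311 +0.728191 = +0.584854
|D^4_{-2,1}|² = |d^4_{-2,1}(β)|² = (+0.584854)² = 0.342054 (the z-rotation phases have unit modulus)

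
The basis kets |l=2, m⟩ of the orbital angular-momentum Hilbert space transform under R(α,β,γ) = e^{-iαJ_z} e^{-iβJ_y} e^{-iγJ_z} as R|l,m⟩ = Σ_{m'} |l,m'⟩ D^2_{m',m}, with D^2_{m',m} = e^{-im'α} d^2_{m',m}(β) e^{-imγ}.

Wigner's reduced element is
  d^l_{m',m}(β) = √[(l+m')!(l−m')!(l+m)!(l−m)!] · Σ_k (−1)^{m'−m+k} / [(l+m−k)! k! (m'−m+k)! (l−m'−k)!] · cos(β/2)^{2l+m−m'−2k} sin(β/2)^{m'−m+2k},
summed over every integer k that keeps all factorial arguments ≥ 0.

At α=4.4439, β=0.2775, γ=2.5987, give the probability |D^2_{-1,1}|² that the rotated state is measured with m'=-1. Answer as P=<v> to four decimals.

D^2_{-1,1}(4.4439,0.2775,2.5987) = e^{-i·-1·4.4439}·d^2_{-1,1}(0.2775)·e^{-i·1·2.5987}. Compute d first:
c=cos(0.2775/2)=0.990390, s=sin(0.2775/2)=0.138305; N=√[1·6·6·1]=6.000000
Admissible k: 2..3 (factorial args all ≥0)
  k=2: (−1)^0·6.0000/(2)·0.9904^2·0.1383^2 = +0.056287
  k=3: (−1)^1·6.0000/(6)·0.9904^0·0.1383^4 = -0.000366
d^2_{-1,1}(0.2775) = +0.056287 -0.000366 = +0.055921
|D^2_{-1,1}|² = |d^2_{-1,1}(β)|² = (+0.055921)² = 0.003127 (the z-rotation phases have unit modulus)

P=0.0031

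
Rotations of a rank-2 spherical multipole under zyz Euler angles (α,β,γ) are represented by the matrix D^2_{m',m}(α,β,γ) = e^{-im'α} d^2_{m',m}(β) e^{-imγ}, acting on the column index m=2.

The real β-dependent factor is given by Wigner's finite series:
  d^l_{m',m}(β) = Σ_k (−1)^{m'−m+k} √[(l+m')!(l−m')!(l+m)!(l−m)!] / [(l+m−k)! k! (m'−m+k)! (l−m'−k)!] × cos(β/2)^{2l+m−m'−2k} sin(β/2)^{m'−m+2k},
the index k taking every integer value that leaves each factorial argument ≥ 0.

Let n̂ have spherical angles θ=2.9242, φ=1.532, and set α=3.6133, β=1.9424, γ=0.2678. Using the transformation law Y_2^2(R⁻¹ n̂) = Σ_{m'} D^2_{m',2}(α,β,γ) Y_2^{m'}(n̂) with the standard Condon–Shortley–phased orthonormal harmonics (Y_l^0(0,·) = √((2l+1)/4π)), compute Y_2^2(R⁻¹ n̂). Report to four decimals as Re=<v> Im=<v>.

Re=0.2165 Im=-0.2888

Need the full column D^2_{m',2} for m'=−2..2 at α=3.6133, β=1.9424, γ=0.2678.
cos(β/2)=0.564309, sin(β/2)=0.825563
d^2_{-2,2}: single k=4 term ⇒ +0.464517;  D = +0.426422+0.184230i
d^2_{-1,2}: single k=3 term ⇒ +0.635036;  D = -0.633741+0.040547i
d^2_{0,2}: single k=2 term ⇒ +0.531632;  D = +0.457183-0.271322i
d^2_{1,2}: single k=1 term ⇒ +0.296710;  D = -0.158484+0.250838i
d^2_{2,2}: single k=0 term ⇒ +0.101407;  D = +0.009294-0.100980i
Y_2^{m'}(θ=2.9242,φ=1.532) and Σ D·Y over m':
  (+0.4264+0.1842i)·(-0.0179-0.0014i)  (-0.6337+0.0405i)·(-0.0063+0.1626i)  (+0.4572-0.2713i)·(+0.5868+0.0000i)  (-0.1585+0.2508i)·(+0.0063+0.1626i)  (+0.0093-0.1010i)·(-0.0179+0.0014i)
Y_2^2(R⁻¹ n̂) = +0.216477-0.288750i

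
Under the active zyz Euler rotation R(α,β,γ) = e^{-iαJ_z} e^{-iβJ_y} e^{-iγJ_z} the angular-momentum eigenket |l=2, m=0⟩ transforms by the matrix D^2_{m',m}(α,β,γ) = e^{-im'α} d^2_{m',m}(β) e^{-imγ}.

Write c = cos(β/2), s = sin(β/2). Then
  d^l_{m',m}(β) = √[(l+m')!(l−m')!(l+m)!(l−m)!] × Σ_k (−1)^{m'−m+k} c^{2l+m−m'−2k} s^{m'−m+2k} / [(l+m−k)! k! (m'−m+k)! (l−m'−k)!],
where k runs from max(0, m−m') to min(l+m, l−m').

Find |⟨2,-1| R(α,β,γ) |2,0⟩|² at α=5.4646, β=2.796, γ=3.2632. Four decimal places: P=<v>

Split into d^2_{-1,0}(β=2.796) × two z-phases.
With c≡cos(β/2)=0.171938 and s≡sin(β/2)=0.985108, N=[1·6·2·2]^{1/2}=4.898979
k∈{1,2} keeps every argument non-negative
  k=1: (−1)^0·4.8990/(2)·0.1719^3·0.9851^1 = +0.012265
  k=2: (−1)^1·4.8990/(2)·0.1719^1·0.9851^3 = -0.402623
d^2_{-1,0}(2.796) = +0.012265 -0.402623 = -0.390357
|D^2_{-1,0}|² = |d^2_{-1,0}(β)|² = (-0.390357)² = 0.152379 (the z-rotation phases have unit modulus)

P=0.1524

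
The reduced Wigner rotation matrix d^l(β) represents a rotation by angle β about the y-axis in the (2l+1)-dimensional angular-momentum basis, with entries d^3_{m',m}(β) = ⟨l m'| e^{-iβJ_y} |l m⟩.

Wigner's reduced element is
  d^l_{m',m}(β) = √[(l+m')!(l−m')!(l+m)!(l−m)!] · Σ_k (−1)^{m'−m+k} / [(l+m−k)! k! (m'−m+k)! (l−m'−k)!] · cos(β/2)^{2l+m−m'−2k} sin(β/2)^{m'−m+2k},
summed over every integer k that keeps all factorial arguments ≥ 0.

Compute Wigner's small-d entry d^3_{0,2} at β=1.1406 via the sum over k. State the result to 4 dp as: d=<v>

d^3_{0,2}(β=1.1406) via Wigner's sum:
Half-angle: c=0.841739, s=0.539885. N=√(6·6·120·1)=65.726707
Admissible k: 2..3 (factorial args all ≥0)
  k=2: (−1)^0·65.7267/(12)·0.8417^4·0.5399^2 = +0.801443
  k=3: (−1)^1·65.7267/(12)·0.8417^2·0.5399^4 = -0.329700
d^3_{0,2}(1.1406) = +0.801443 -0.329700 = +0.471742

d=0.4717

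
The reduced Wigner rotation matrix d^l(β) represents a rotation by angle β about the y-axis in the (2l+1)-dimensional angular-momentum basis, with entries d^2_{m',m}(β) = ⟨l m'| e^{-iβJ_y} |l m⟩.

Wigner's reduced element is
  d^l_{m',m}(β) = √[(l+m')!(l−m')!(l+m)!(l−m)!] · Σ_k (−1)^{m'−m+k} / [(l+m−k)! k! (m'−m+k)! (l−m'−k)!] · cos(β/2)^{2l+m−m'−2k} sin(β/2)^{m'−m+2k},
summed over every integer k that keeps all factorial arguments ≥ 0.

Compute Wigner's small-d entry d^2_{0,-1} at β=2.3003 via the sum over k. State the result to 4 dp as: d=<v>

d^2_{0,-1}(β=2.3003) via Wigner's sum:
Half-angle: c=0.408351, s=0.912825. N=√(2·2·1·6)=4.898979
The bounds max(0,m−m')=0 and min(l+m,l−m')=1 give 2 terms
  k=0: (−1)^1·4.8990/(2)·0.4084^3·0.9128^1 = -0.152252
  k=1: (−1)^2·4.8990/(2)·0.4084^1·0.9128^3 = +0.760802
d^2_{0,-1}(2.3003) = -0.152252 +0.760802 = +0.608550

d=0.6086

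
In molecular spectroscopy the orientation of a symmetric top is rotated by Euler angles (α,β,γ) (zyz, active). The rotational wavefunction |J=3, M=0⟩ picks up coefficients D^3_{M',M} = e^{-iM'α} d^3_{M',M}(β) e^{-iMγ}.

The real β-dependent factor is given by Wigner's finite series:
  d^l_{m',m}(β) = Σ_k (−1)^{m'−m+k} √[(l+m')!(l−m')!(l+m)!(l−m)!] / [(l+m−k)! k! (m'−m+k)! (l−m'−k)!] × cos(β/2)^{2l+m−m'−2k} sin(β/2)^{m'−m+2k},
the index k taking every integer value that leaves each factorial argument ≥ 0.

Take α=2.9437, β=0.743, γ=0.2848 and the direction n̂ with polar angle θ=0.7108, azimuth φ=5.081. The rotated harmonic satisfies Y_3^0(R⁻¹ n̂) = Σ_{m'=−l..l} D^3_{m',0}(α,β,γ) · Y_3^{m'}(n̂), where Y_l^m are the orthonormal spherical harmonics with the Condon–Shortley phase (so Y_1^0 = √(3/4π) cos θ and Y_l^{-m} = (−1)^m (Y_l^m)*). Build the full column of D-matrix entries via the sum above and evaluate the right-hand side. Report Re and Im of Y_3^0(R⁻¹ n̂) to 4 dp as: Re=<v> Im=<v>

Need the full column D^3_{m',0} for m'=−3..3 at α=2.9437, β=0.743, γ=0.2848.
cos(β/2)=0.931784, sin(β/2)=0.363014
d^3_{-3,0}: single k=3 term ⇒ +0.173073;  D = -0.143458+0.096819i
d^3_{-2,0}: k∈[2..3] ⇒ +0.544085 -0.082581 = +0.461504;  D = +0.425827-0.177925i
d^3_{-1,0}: k∈[1..3] ⇒ +0.883262 -0.402185 +0.020348 = +0.501425;  D = -0.491638+0.098582i
d^3_{0,0}: k∈[0..3] ⇒ +0.654472 -0.894023 +0.135695 -0.002288 = -0.106145;  D = -0.106145+0.000000i
d^3_{1,0}: k∈[0..2] ⇒ -0.883262 +0.402185 -0.020348 = -0.501425;  D = +0.491638+0.098582i
d^3_{2,0}: k∈[0..1] ⇒ +0.544085 -0.082581 = +0.461504;  D = +0.425827+0.177925i
d^3_{3,0}: single k=0 term ⇒ -0.173073;  D = +0.143458+0.096819i
Y_3^{m'}(θ=0.7108,φ=5.081) and Σ D·Y over m':
  (-0.1435+0.0968i)·(-0.1036-0.0520i)  (+0.4258-0.1779i)·(-0.2441+0.2216i)  (-0.4916+0.0986i)·(+0.1422+0.3681i)  (-0.1061+0.0000i)·(-0.0363+0.0000i)  (+0.4916+0.0986i)·(-0.1422+0.3681i)  (+0.4258+0.1779i)·(-0.2441-0.2216i)  (+0.1435+0.0968i)·(+0.1036-0.0520i)
Y_3^0(R⁻¹ n̂) = -0.297775+0.000000i

Re=-0.2978 Im=0.0000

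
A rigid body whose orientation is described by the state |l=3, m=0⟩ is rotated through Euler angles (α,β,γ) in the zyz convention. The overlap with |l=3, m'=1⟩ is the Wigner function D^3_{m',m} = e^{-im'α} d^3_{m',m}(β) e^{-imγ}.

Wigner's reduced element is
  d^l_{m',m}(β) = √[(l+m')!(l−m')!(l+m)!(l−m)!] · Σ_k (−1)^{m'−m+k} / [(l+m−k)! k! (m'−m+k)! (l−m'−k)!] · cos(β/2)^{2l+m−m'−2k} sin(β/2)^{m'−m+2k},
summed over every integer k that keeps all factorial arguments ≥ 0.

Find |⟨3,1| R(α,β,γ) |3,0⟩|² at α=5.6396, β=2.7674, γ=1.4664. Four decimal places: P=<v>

P=0.2781

Split into d^3_{1,0}(β=2.7674) × two z-phases.
Half-angle: c=0.186007, s=0.982548. N=√(24·2·6·6)=41.569219
Admissible k: 0..2 (factorial args all ≥0)
  k=0: (−1)^1·41.5692/(12)·0.1860^5·0.9825^1 = -0.000758
  k=1: (−1)^2·41.5692/(4)·0.1860^3·0.9825^3 = +0.063439
  k=2: (−1)^3·41.5692/(12)·0.1860^1·0.9825^5 = -0.590050
d^3_{1,0}(2.7674) = -0.000758 +0.063439 -0.590050 = -0.527369
|D^3_{1,0}|² = |d^3_{1,0}(β)|² = (-0.527369)² = 0.278118 (the z-rotation phases have unit modulus)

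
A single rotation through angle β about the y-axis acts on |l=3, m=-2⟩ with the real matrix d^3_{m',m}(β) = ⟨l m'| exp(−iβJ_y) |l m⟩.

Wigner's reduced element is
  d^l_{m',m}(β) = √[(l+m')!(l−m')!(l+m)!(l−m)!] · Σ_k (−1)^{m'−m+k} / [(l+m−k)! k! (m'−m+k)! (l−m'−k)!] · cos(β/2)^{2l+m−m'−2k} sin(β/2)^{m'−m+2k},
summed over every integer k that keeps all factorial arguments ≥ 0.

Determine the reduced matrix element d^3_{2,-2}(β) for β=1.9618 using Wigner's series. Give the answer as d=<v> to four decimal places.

d^3_{2,-2}(β=1.9618) via Wigner's sum:
c=cos(1.9618/2)=0.556275, s=sin(1.9618/2)=0.830998; N=√[120·1·1·120]=120.000000
k∈{0,1} keeps every argument non-negative
  k=0: (−1)^4·120.0000/(24)·0.5563^2·0.8310^4 = +0.737819
  k=1: (−1)^5·120.0000/(120)·0.5563^0·0.8310^6 = -0.329307
d^3_{2,-2}(1.9618) = +0.737819 -0.329307 = +0.408511

d=0.4085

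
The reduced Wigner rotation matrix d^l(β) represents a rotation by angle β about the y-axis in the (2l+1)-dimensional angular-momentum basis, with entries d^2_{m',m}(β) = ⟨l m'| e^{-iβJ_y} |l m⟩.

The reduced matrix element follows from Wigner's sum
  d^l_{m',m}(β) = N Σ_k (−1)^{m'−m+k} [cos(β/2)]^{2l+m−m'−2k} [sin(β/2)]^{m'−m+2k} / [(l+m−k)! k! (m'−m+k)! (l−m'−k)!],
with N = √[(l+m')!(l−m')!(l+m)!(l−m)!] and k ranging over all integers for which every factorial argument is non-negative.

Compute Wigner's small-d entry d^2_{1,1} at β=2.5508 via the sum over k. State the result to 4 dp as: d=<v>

d^2_{1,1}(β=2.5508) via Wigner's sum:
Half-angle: c=0.291119, s=0.956687. N=√(6·1·6·1)=6.000000
k: max(0,(1)−(1))=0 … min(2+(1),2−(1))=1
  k=0: (−1)^0·6.0000/(6)·0.2911^4·0.9567^0 = +0.007183
  k=1: (−1)^1·6.0000/(2)·0.2911^2·0.9567^2 = -0.232703
d^2_{1,1}(2.5508) = +0.007183 -0.232703 = -0.225520

d=-0.2255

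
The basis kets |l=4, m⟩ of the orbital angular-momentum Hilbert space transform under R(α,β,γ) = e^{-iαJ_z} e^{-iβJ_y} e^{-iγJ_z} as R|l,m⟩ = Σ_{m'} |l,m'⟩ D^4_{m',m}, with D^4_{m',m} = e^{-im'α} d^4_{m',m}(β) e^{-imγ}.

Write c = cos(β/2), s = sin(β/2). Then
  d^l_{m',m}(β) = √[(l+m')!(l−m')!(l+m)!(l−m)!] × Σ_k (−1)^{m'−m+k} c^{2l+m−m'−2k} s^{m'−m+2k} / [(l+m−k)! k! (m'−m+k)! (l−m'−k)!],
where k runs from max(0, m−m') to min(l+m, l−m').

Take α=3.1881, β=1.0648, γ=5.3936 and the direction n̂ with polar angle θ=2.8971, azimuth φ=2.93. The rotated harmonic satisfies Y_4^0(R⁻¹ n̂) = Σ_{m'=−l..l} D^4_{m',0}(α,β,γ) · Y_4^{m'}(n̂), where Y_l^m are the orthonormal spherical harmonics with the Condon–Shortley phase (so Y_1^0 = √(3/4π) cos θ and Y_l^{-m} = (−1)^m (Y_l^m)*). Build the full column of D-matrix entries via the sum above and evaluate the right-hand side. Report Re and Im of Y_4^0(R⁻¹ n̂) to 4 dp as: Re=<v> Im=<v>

Re=0.1120 Im=0.0000

Need the full column D^4_{m',0} for m'=−4..4 at α=3.1881, β=1.0648, γ=5.3936.
cos(β/2)=0.861591, sin(β/2)=0.507603
d^4_{-4,0}: single k=4 term ⇒ +0.306090;  D = +0.300809+0.056614i
d^4_{-3,0}: k∈[3..4] ⇒ +0.734754 -0.255028 = +0.479727;  D = -0.475065-0.066715i
d^4_{-2,0}: k∈[2..4] ⇒ +0.999947 -0.925530 +0.120467 = +0.194883;  D = +0.194041+0.018101i
d^4_{-1,0}: k∈[1..4] ⇒ +0.800107 -1.666266 +0.578348 -0.033457 = -0.321268;  D = +0.320920+0.014936i
d^4_{0,0}: k∈[0..4] ⇒ +0.303676 -1.686458 +1.317053 -0.203173 +0.004407 = -0.264495;  D = -0.264495+0.000000i
d^4_{1,0}: k∈[0..3] ⇒ -0.800107 +1.666266 -0.578348 +0.033457 = +0.321268;  D = -0.320920+0.014936i
d^4_{2,0}: k∈[0..2] ⇒ +0.999947 -0.925530 +0.120467 = +0.194883;  D = +0.194041-0.018101i
d^4_{3,0}: k∈[0..1] ⇒ -0.734754 +0.255028 = -0.479727;  D = +0.475065-0.066715i
d^4_{4,0}: single k=0 term ⇒ +0.306090;  D = +0.300809-0.056614i
Y_4^{m'}(θ=2.8971,φ=2.93) and Σ D·Y over m':
  (+0.3008+0.0566i)·(+0.0010+0.0011i)  (-0.4751-0.0667i)·(+0.0139+0.0102i)  (+0.1940+0.0181i)·(+0.0999+0.0450i)  (+0.3209+0.0149i)·(+0.3900+0.0838i)  (-0.2645+0.0000i)·(+0.6111+0.0000i)  (-0.3209+0.0149i)·(-0.3900+0.0838i)  (+0.1940-0.0181i)·(+0.0999-0.0450i)  (+0.4751-0.0667i)·(-0.0139+0.0102i)  (+0.3008-0.0566i)·(+0.0010-0.0011i)
Y_4^0(R⁻¹ n̂) = +0.111983-0.000000i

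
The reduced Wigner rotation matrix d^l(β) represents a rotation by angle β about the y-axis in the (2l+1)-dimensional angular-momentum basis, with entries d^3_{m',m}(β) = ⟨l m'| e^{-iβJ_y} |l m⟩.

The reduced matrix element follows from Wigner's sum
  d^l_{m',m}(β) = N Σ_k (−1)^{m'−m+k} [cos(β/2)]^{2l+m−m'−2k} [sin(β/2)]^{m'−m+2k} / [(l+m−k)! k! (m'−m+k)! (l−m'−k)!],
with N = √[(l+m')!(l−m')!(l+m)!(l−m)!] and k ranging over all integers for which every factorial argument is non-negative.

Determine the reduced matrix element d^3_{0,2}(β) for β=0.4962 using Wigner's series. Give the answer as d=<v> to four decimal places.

d=0.2729

d^3_{0,2}(β=0.4962) via Wigner's sum:
With c≡cos(β/2)=0.969381 and s≡sin(β/2)=0.245563, N=[6·6·120·1]^{1/2}=65.726707
Admissible k: 2..3 (factorial args all ≥0)
  k=2: (−1)^0·65.7267/(12)·0.9694^4·0.2456^2 = +0.291650
  k=3: (−1)^1·65.7267/(12)·0.9694^2·0.2456^4 = -0.018715
d^3_{0,2}(0.4962) = +0.291650 -0.018715 = +0.272935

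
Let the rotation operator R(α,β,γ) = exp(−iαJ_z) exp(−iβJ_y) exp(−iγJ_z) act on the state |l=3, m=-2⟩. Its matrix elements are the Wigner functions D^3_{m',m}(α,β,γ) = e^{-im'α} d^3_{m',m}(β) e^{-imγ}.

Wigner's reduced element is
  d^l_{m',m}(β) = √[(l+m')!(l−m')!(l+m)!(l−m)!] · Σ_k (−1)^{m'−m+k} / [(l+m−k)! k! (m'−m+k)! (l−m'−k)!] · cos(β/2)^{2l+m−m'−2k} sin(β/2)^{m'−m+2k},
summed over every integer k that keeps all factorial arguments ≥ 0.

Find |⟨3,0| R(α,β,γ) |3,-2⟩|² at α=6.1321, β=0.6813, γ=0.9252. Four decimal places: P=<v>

D^3_{0,-2}(6.1321,0.6813,0.9252) = e^{-i·0·6.1321}·d^3_{0,-2}(0.6813)·e^{-i·-2·0.9252}. Compute d first:
Half-angle: c=0.942538, s=0.334100. N=√(6·6·1·120)=65.726707
k∈{0,1} keeps every argument non-negative
  k=0: (−1)^2·65.7267/(12)·0.9425^4·0.3341^2 = +0.482512
  k=1: (−1)^3·65.7267/(12)·0.9425^2·0.3341^4 = -0.060627
d^3_{0,-2}(0.6813) = +0.482512 -0.060627 = +0.421885
|D^3_{0,-2}|² = |d^3_{0,-2}(β)|² = (+0.421885)² = 0.177987 (the z-rotation phases have unit modulus)

P=0.1780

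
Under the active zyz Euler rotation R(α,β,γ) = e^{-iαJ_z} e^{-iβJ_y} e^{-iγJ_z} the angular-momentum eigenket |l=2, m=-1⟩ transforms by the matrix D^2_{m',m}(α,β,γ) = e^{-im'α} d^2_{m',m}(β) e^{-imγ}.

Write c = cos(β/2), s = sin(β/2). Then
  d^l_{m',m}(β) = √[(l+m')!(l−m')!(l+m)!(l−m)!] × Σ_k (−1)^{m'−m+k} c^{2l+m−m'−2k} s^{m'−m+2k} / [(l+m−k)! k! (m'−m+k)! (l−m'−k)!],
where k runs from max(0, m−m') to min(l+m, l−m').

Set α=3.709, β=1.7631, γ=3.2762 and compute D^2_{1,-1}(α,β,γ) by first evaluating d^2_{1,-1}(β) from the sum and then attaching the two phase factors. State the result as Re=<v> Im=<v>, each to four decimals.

Split into d^2_{1,-1}(β=1.7631) × two z-phases.
With c≡cos(β/2)=0.635956 and s≡sin(β/2)=0.771726, N=[6·1·1·6]^{1/2}=6.000000
k: max(0,(-1)−(1))=0 … min(2+(-1),2−(1))=1
  k=0: (−1)^2·6.0000/(2)·0.6360^2·0.7717^2 = +0.722605
  k=1: (−1)^3·6.0000/(6)·0.6360^0·0.7717^4 = -0.354692
d^2_{1,-1}(1.7631) = +0.722605 -0.354692 = +0.367913
D = (-0.843297+0.537447i)·(+0.367913)·(-0.990954-0.134201i) = +0.333989-0.154308i

Re=0.3340 Im=-0.1543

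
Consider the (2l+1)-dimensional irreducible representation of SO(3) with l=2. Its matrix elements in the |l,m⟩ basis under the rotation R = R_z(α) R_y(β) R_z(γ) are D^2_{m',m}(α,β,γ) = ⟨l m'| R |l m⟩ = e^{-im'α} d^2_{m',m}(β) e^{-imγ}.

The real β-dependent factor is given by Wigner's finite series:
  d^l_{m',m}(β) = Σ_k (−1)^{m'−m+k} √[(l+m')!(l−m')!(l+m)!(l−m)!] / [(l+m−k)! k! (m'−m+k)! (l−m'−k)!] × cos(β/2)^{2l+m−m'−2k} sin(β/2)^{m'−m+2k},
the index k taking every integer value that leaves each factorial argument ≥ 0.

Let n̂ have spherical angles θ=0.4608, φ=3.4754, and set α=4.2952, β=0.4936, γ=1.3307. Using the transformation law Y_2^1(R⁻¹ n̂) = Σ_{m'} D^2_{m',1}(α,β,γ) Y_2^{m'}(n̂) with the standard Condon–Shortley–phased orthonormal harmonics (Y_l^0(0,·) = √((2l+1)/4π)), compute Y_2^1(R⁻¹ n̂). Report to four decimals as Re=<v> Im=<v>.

Need the full column D^2_{m',1} for m'=−2..2 at α=4.2952, β=0.4936, γ=1.3307.
cos(β/2)=0.969699, sin(β/2)=0.244302
d^2_{-2,1}: single k=3 term ⇒ +0.028278;  D = +0.015833+0.023430i
d^2_{-1,1}: k∈[2..3] ⇒ +0.168364 -0.003562 = +0.164802;  D = -0.162225+0.029033i
d^2_{0,1}: k∈[1..2] ⇒ +0.545650 -0.034633 = +0.511016;  D = +0.121518-0.496358i
d^2_{1,1}: k∈[0..1] ⇒ +0.884195 -0.168364 = +0.715831;  D = +0.566690+0.437351i
d^2_{2,1}: single k=0 term ⇒ -0.445521;  D = +0.391765-0.212155i
Y_2^{m'}(θ=0.4608,φ=3.4754) and Σ D·Y over m':
  (+0.0158+0.0234i)·(+0.0600-0.0473i)  (-0.1622+0.0290i)·(-0.2907+0.1008i)  (+0.1215-0.4964i)·(+0.4437+0.0000i)  (+0.5667+0.4374i)·(+0.2907+0.1008i)  (+0.3918-0.2122i)·(+0.0600+0.0473i)
Y_2^1(R⁻¹ n̂) = +0.254389-0.054299i

Re=0.2544 Im=-0.0543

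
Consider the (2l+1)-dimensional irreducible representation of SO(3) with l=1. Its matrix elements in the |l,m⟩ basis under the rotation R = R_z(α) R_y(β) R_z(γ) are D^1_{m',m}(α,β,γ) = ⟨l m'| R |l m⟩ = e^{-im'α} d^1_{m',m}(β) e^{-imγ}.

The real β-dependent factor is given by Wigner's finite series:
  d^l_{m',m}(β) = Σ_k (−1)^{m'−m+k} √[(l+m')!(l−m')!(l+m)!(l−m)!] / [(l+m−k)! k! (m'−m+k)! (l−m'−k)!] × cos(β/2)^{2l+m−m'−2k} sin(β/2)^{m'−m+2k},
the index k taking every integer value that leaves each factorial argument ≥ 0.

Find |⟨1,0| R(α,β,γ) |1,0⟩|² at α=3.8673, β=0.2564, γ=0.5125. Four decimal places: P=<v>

P=0.9357

D^1_{0,0}(3.8673,0.2564,0.5125) = e^{-i·0·3.8673}·d^1_{0,0}(0.2564)·e^{-i·0·0.5125}. Compute d first:
With c≡cos(β/2)=0.991794 and s≡sin(β/2)=0.127849, N=[1·1·1·1]^{1/2}=1.000000
The bounds max(0,m−m')=0 and min(l+m,l−m')=1 give 2 terms
  k=0: (−1)^0·1.0000/(1)·0.9918^2·0.1278^0 = +0.983655
  k=1: (−1)^1·1.0000/(1)·0.9918^0·0.1278^2 = -0.016345
d^1_{0,0}(0.2564) = +0.983655 -0.016345 = +0.967309
|D^1_{0,0}|² = |d^1_{0,0}(β)|² = (+0.967309)² = 0.935687 (the z-rotation phases have unit modulus)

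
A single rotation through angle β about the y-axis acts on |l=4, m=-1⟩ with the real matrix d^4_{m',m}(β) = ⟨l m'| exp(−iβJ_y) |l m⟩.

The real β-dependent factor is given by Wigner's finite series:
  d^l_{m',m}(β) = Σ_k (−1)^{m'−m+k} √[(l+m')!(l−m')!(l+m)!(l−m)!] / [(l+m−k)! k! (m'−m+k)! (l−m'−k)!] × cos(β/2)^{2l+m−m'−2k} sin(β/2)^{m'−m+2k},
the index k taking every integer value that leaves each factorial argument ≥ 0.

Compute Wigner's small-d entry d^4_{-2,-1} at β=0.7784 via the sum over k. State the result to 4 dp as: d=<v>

d^4_{-2,-1}(β=0.7784) via Wigner's sum:
c=cos(0.7784/2)=0.925213, s=sin(0.7784/2)=0.379448; N=√[2·720·6·120]=1018.233765
k∈{1,2,3} keeps every argument non-negative
  k=1: (−1)^0·1018.2338/(240)·0.9252^7·0.3794^1 = +0.934288
  k=2: (−1)^1·1018.2338/(48)·0.9252^5·0.3794^3 = -0.785729
  k=3: (−1)^2·1018.2338/(72)·0.9252^3·0.3794^5 = +0.088106
d^4_{-2,-1}(0.7784) = +0.934288 -0.785729 +0.088106 = +0.236665

d=0.2367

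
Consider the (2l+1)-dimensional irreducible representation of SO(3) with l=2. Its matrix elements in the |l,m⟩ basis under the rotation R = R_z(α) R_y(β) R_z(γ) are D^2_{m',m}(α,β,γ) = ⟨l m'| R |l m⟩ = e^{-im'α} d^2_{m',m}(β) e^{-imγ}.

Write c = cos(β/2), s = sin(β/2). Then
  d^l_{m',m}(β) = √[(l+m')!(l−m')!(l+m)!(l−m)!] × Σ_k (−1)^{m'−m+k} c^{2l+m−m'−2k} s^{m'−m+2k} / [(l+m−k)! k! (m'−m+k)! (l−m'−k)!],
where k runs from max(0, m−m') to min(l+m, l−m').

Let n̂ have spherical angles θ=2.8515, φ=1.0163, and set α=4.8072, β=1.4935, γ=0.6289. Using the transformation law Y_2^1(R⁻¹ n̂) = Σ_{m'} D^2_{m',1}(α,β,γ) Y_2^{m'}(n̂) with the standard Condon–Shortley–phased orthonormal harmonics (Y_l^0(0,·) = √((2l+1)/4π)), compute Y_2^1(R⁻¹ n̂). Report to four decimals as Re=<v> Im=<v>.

Re=0.2001 Im=-0.0958

Need the full column D^2_{m',1} for m'=−2..2 at α=4.8072, β=1.4935, γ=0.6289.
cos(β/2)=0.733900, sin(β/2)=0.679257
d^2_{-2,1}: single k=3 term ⇒ +0.460013;  D = -0.416339+0.195637i
d^2_{-1,1}: k∈[2..3] ⇒ +0.745528 -0.212881 = +0.532647;  D = -0.271148-0.458467i
d^2_{0,1}: k∈[1..2] ⇒ +0.657690 -0.563398 = +0.094292;  D = +0.076251-0.055468i
d^2_{1,1}: k∈[0..1] ⇒ +0.290100 -0.745528 = -0.455427;  D = -0.301570-0.341276i
d^2_{2,1}: single k=0 term ⇒ -0.537001;  D = +0.366934-0.392084i
Y_2^{m'}(θ=2.8515,φ=1.0163) and Σ D·Y over m':
  (-0.4163+0.1956i)·(-0.0141-0.0283i)  (-0.2711-0.4585i)·(-0.1115+0.1800i)  (+0.0763-0.0555i)·(+0.5534+0.0000i)  (-0.3016-0.3413i)·(+0.1115+0.1800i)  (+0.3669-0.3921i)·(-0.0141+0.0283i)
Y_2^1(R⁻¹ n̂) = +0.200098-0.095801i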